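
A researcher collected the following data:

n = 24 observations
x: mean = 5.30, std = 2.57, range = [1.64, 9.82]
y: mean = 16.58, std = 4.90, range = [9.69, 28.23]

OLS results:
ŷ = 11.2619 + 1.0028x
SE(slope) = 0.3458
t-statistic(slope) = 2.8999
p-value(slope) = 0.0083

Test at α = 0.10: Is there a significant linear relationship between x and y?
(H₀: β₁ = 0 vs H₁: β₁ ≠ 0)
Reject H₀: p-value = 0.0083 < α = 0.10. The linear relationship is significant at the 10% level.

Hypothesis test for the slope coefficient:

H₀: β₁ = 0 (no linear relationship)
H₁: β₁ ≠ 0 (linear relationship exists)

Test statistic: t = β̂₁ / SE(β̂₁) = 1.0028 / 0.3458 = 2.8999

p = 0.0083: how often a slope estimate this far from 0 (in SE units) would arise by chance if β₁ were truly 0.

Decision rule: reject H₀ if p-value < α.
p-value = 0.0083 < α = 0.10 → reject H₀.

Conclusion: the linear association between x and y is significant at the 10% level.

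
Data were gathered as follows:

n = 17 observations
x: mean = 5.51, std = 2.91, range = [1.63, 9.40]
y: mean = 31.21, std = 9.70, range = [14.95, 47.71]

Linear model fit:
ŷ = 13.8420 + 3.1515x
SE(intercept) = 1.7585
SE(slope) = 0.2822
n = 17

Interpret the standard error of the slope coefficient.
SE(slope) = 0.2822 measures the uncertainty in the estimated slope. The coefficient is estimated precisely (SE/|β̂₁| = 9.0%).

SE(β̂₁) = s / √Sxx, where s is the residual standard deviation and Sxx = Σ(x − x̄)². It is the yardstick for how far β̂₁ = 3.1515 could plausibly be from the true slope.

Relative precision:
- SE / |β̂₁| = 0.2822 / 3.1515 = 9.0%
- Rule of thumb (under 20%: precise; 20% to under 50%: moderately precise; 50% or more: imprecise) → precise

Link to interval estimation: a confidence interval for β₁ is β̂₁ ± t* × 0.2822, so SE sets the half-width per unit of t*.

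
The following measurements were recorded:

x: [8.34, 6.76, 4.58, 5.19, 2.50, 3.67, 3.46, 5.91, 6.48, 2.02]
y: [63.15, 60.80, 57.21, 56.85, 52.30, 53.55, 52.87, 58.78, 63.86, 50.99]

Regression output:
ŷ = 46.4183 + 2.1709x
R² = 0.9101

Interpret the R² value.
About 91.01% of the variability in y is accounted for by the regression on x (R² = 0.9101) — a strong linear fit.

The coefficient of determination R² is the fraction of the total variation in y that the fitted line accounts for.

Here R² = 0.9101:
- Explained: 91.01% of the variation in y
- Unexplained (residual): 100% − 91.01% = 8.99%
- Rule of thumb (below 0.3 weak; 0.3 to below 0.7 moderate; 0.7 and above strong) → strong

Calculation: R² = 1 − (SS_res / SS_tot), where SS_res is the sum of squared residuals and SS_tot the total sum of squares.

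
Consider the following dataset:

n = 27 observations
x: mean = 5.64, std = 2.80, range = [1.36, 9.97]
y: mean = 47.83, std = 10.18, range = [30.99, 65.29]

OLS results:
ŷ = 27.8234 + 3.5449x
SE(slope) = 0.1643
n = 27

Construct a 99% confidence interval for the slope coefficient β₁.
The 99% CI for β₁ is (3.0869, 4.0029)

Confidence interval for the slope:

The 99% CI for β₁ is: β̂₁ ± t*(α/2, n-2) × SE(β̂₁)

Step 1: Find critical t-value
- Confidence level = 0.99
- Degrees of freedom = n - 2 = 27 - 2 = 25
- t*(α/2, 25) = 2.7874

Step 2: Calculate margin of error
Margin = 2.7874 × 0.1643 = 0.4580

Step 3: Construct interval
CI = 3.5449 ± 0.4580
CI = (3.0869, 4.0029)

Interpretation: intervals built this way capture the true β₁ in 99% of repeated samples; here the plausible range for the per-unit effect of x on y is 3.0869 to 4.0029.
Both endpoints are positive, so the data support a genuinely positive slope at this confidence level.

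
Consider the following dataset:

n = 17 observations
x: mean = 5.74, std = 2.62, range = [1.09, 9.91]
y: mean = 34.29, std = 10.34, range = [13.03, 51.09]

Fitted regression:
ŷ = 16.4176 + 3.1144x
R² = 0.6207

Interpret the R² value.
R² = 0.6207 means 62.07% of the variation in y is explained by the linear relationship with x. This indicates a moderate fit.

R² = 1 − SS_res/SS_tot compares the residual scatter to the total scatter of y about its mean.

Here R² = 0.6207:
- Explained: 62.07% of the variation in y
- Unexplained (residual): 100% − 62.07% = 37.93%
- Rule of thumb (below 0.3 weak; 0.3 to below 0.7 moderate; 0.7 and above strong) → moderate

Equivalently, for simple linear regression R² = r², so |r| = √0.6207 ≈ 0.7878.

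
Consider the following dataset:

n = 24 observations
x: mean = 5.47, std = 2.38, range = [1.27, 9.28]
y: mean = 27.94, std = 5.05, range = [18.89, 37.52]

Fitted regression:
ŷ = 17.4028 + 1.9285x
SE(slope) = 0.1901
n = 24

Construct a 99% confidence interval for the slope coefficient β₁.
The 99% CI for β₁ is (1.3926, 2.4644)

Confidence interval for the slope:

The 99% CI for β₁ is: β̂₁ ± t*(α/2, n-2) × SE(β̂₁)

Step 1: Find critical t-value
- Confidence level = 0.99
- Degrees of freedom = n - 2 = 24 - 2 = 22
- t*(α/2, 22) = 2.8188

Step 2: Calculate margin of error
Margin = 2.8188 × 0.1901 = 0.5359

Step 3: Construct interval
CI = 1.9285 ± 0.5359
CI = (1.3926, 2.4644)

Interpretation: We are 99% confident that the true slope β₁ lies between 1.3926 and 2.4644.
The interval does not include 0, suggesting a significant linear relationship.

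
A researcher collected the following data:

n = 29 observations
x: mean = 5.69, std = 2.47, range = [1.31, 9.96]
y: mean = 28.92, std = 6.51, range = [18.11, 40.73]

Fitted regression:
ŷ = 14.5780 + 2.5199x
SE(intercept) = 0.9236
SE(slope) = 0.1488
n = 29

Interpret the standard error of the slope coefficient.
SE(slope) = 0.1488 measures the uncertainty in the estimated slope. The coefficient is estimated precisely (SE/|β̂₁| = 5.9%).

SE(β̂₁) = 0.1488 says: if we drew many samples of n = 29 from the same population and refit each time, the fitted slopes would scatter with a standard deviation of roughly 0.1488 around the true β₁.

Relative precision:
- SE / |β̂₁| = 0.1488 / 2.5199 = 5.9%
- Rule of thumb (under 20%: precise; 20% to under 50%: moderately precise; 50% or more: imprecise) → precise

Link to the t-test: t = β̂₁ / SE(β̂₁) = 2.5199 / 0.1488 = 16.9348, the statistic for H₀: β₁ = 0.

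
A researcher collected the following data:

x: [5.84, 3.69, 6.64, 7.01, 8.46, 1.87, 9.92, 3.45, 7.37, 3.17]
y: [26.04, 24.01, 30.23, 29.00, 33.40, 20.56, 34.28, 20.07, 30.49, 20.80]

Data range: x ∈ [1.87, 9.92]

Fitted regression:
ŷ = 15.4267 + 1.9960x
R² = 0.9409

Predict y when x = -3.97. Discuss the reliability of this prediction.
The equation gives ŷ = 7.5026; however x = -3.97 is 5.84 units below the observed range, so this extrapolated value should not be trusted.

Prediction calculation:
ŷ = 15.4267 + 1.9960 × (-3.97)
ŷ = 7.5026

Reliability:
- Data range: x ∈ [1.87, 9.92]
- Prediction point: x = -3.97 is 5.84 units below the observed range → this is EXTRAPOLATION, not interpolation

Why that matters here:
- The linear relationship may not hold outside the observed range
- There are no observations near this x to validate the fitted line there

A defensible statement: 'if the linear trend continued to x = -3.97, y would be about 7.5026' — the premise is untested.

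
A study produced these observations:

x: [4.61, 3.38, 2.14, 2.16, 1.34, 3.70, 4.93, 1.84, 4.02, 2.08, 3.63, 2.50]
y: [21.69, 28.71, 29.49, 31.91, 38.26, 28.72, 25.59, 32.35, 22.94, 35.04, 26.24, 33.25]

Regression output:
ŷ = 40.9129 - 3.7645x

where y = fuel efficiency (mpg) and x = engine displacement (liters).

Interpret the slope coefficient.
On average, fuel efficiency is about 3.7645 mpg lower for every extra liter of engine displacement.

β₁ = -3.7645 is the change in predicted fuel efficiency (mpg) per additional liter of engine displacement.

Interpretation:
- Engine displacement up by 1 liter → predicted fuel efficiency decreases by 3.7645 mpg
- This is a linear approximation: the same per-unit change is assumed across the whole observed x range
- The sign (−) gives the direction; the magnitude 3.7645 gives the size of the effect per liter

(β₀ = 40.9129 is the fitted value at x = 0 and is not part of the slope interpretation.)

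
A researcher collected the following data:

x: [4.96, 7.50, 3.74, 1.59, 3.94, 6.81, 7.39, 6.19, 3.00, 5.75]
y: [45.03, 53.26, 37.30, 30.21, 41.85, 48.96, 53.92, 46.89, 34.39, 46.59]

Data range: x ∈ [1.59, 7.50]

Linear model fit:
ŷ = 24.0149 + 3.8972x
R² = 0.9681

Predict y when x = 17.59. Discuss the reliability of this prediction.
ŷ = 92.5666, but this is extrapolation (above the data range [1.59, 7.50]) and may be unreliable.

Prediction calculation:
ŷ = 24.0149 + 3.8972 × 17.59
ŷ = 92.5666

Reliability:
- Data range: x ∈ [1.59, 7.50]
- Prediction point: x = 17.59 is 10.09 units above the observed range → this is EXTRAPOLATION, not interpolation

Why that matters here:
- The standard error of prediction grows with (x − x̄)², and x = 17.59 is far from x̄ = 5.09
- Real relationships often flatten, saturate, or turn nonlinear at extremes

Report the number if required, but flag clearly that it is an extrapolation.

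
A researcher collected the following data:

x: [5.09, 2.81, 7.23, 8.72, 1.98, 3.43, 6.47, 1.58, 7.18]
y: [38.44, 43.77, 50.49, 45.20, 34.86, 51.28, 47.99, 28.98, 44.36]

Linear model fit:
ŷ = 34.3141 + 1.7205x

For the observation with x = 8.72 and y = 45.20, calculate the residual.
Residual = -4.1169

The residual is the difference between the actual value and the predicted value:

Residual = y - ŷ

Step 1: Calculate predicted value
ŷ = 34.3141 + 1.7205 × 8.72
ŷ = 49.3169

Step 2: Calculate residual
Residual = 45.20 - 49.3169
Residual = -4.1169

The residual is negative, so the observed y = 45.20 sits below the regression line (the line overestimates it by 4.1169).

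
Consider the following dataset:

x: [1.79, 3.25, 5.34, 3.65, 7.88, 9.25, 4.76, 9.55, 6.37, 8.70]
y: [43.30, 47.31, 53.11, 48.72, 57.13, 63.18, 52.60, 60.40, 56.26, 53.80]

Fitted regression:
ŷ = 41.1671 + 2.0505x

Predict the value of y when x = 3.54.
ŷ = 48.4259

x = 3.54 lies inside the observed range [1.79, 9.55], so the fitted equation applies directly:

ŷ = 41.1671 + 2.0505 × 3.54
ŷ = 41.1671 + 7.2588
ŷ = 48.4259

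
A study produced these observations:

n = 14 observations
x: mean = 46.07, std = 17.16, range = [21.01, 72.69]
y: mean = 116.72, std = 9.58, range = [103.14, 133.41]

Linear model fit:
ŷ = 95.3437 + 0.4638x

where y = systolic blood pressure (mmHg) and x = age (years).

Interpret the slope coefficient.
An increase of one year in age is associated with a 0.4638 mmHg increase in predicted blood pressure.

β₁ = 0.4638 is the change in predicted blood pressure (mmHg) per additional year of age.

Interpretation:
- Age up by 1 year → predicted blood pressure increases by 0.4638 mmHg
- The effect is assumed constant over the observed range of x (linearity)

The intercept β₀ = 95.3437 is the predicted blood pressure when age = 0; since the smallest observed x is 21.01, this is an extrapolation and mainly anchors the line.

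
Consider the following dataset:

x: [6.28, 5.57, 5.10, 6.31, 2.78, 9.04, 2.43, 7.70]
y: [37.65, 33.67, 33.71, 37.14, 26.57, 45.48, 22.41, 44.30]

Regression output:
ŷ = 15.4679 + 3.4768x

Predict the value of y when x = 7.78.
ŷ = 42.5174

Plug x = 7.78 into the fitted line:

ŷ = 15.4679 + 3.4768 × 7.78
ŷ = 15.4679 + 27.0495
ŷ = 42.5174

This is the fitted mean response at that x — an individual observation would come with a wider prediction interval.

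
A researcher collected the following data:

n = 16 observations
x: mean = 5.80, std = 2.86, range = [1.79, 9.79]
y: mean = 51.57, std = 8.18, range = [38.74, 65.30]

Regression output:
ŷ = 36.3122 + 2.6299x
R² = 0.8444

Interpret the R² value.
About 84.44% of the variability in y is accounted for by the regression on x (R² = 0.8444) — a strong linear fit.

R² (coefficient of determination) measures the proportion of variance in y explained by the regression model.

Here R² = 0.8444:
- Explained: 84.44% of the variation in y
- Unexplained (residual): 100% − 84.44% = 15.56%
- Rule of thumb (below 0.3 weak; 0.3 to below 0.7 moderate; 0.7 and above strong) → strong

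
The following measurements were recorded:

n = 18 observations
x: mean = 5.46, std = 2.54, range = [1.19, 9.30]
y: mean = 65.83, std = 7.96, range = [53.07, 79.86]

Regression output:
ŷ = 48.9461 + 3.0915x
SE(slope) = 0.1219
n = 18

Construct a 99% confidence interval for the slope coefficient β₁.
The 99% CI for β₁ is (2.7355, 3.4475)

Confidence interval for the slope:

The 99% CI for β₁ is: β̂₁ ± t*(α/2, n-2) × SE(β̂₁)

Step 1: Find critical t-value
- Confidence level = 0.99
- Degrees of freedom = n - 2 = 18 - 2 = 16
- t*(α/2, 16) = 2.9208

Step 2: Calculate margin of error
Margin = 2.9208 × 0.1219 = 0.3560

Step 3: Construct interval
CI = 3.0915 ± 0.3560
CI = (2.7355, 3.4475)

Interpretation: intervals built this way capture the true β₁ in 99% of repeated samples; here the plausible range for the per-unit effect of x on y is 2.7355 to 3.4475.
Since 0 is outside the interval, a two-sided test at α = 0.01 would reject H₀: β₁ = 0.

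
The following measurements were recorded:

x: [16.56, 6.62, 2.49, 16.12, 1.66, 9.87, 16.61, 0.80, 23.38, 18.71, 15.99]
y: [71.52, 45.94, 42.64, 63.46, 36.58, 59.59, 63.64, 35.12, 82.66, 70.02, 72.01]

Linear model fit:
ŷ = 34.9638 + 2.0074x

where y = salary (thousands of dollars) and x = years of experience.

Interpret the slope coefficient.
On average, salary is about 2.0074 thousand dollars higher for every extra year of experience.

The slope β₁ = 2.0074 gives the rate at which the fitted salary changes with experience.

Interpretation:
- Experience up by 1 year → predicted salary increases by 2.0074 thousand dollars
- This is a linear approximation: the same per-unit change is assumed across the whole observed x range
- The sign (+) gives the direction; the magnitude 2.0074 gives the size of the effect per year

(β₀ = 34.9638 is the fitted value at x = 0 and is not part of the slope interpretation.)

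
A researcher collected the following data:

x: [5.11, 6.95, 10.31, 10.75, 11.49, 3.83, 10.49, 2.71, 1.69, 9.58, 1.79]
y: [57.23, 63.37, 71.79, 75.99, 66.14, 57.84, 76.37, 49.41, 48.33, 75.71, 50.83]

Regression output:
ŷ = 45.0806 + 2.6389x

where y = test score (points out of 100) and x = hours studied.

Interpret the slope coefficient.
For each additional hour of study time, predicted test score increases by approximately 2.6389 points.

The slope β₁ = 2.6389 gives the rate at which the fitted test score changes with study time.

Interpretation:
- Study time up by 1 hour → predicted test score increases by 2.6389 points
- This is a linear approximation: the same per-unit change is assumed across the whole observed x range
- The sign (+) gives the direction; the magnitude 2.6389 gives the size of the effect per hour

The intercept β₀ = 45.0806 is the predicted test score when study time = 0; since the smallest observed x is 1.69, this is an extrapolation and mainly anchors the line.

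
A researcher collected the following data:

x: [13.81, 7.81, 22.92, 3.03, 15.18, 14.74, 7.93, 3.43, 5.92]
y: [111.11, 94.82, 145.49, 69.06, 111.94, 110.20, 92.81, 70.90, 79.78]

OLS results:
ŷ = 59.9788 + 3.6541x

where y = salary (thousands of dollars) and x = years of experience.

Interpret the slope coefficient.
For each additional year of experience, predicted salary increases by approximately 3.6541 thousand dollars.

The slope coefficient β₁ = 3.6541 represents the marginal effect of experience on salary.

Interpretation:
- Experience up by 1 year → predicted salary increases by 3.6541 thousand dollars
- This is a linear approximation: the same per-unit change is assumed across the whole observed x range

The intercept β₀ = 59.9788 is the predicted salary when experience = 0; since the smallest observed x is 3.03, this is an extrapolation and mainly anchors the line.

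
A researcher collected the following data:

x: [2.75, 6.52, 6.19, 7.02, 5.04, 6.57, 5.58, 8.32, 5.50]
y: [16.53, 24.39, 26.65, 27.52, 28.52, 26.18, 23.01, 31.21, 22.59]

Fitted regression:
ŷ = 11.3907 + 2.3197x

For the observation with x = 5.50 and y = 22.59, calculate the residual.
Residual = -1.5591

The residual is the difference between the actual value and the predicted value:

Residual = y - ŷ

Step 1: Calculate predicted value
ŷ = 11.3907 + 2.3197 × 5.50
ŷ = 24.1491

Step 2: Calculate residual
Residual = 22.59 - 24.1491
Residual = -1.5591

Interpretation: the model overestimates the actual value by 1.5591 at this point (negative residual → observation lies below the fitted line).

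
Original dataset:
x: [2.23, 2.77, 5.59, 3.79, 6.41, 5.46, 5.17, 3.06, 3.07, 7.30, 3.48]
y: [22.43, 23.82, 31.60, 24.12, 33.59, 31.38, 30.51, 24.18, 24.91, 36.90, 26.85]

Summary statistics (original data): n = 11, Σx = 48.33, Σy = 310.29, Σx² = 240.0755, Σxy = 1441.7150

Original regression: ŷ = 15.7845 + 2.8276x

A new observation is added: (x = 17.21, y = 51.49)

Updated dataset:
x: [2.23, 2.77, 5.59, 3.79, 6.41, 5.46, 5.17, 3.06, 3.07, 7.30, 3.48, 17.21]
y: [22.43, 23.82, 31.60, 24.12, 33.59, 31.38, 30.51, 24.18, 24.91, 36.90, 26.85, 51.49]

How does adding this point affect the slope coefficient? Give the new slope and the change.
Adding the point moves β₁ from 2.8276 to 1.9738, i.e. it decreases by 0.8538 (-30.2%).

x = 17.21 lies well outside the original x-range [2.23, 7.30] (x̄ ≈ 4.39), so this observation has high leverage and can move the slope substantially.

Step 1: Update the sums with the new point (n goes from 11 to 12)
Σx  = 48.33 + 17.21 = 65.54
Σy  = 310.29 + 51.49 = 361.78
Σx² = 240.0755 + 17.21² = 240.0755 + 296.1841 = 536.2596
Σxy = 1441.7150 + 17.21×51.49 = 1441.7150 + 886.1429 = 2327.8579

Step 2: Recompute the slope with b₁ = (nΣxy − ΣxΣy) / (nΣx² − (Σx)²)
Numerator   = 12×2327.8579 − 65.54×361.78 = 27934.2948 − 23711.0612 = 4223.2336
Denominator = 12×536.2596 − 65.54² = 6435.1152 − 4295.4916 = 2139.6236
b₁(new) = 4223.2336 / 2139.6236 = 1.9738

(Same formula on the original sums: (11×1441.7150 − 48.33×310.29) / (11×240.0755 − 48.33²) = 862.5493 / 305.0416 = 2.8276, matching the given fit.)

Step 3: Change in slope
Δβ₁ = 1.9738 − 2.8276 = -0.8538
Relative change = -0.8538 / 2.8276 × 100% = -30.2%
→ the slope decreases when the point is added.

A high-leverage point only changes the slope if it is off the original line; here y = 51.49 is below the original trend, so the slope decreases.
In practice: refit with and without it and report both if conclusions differ.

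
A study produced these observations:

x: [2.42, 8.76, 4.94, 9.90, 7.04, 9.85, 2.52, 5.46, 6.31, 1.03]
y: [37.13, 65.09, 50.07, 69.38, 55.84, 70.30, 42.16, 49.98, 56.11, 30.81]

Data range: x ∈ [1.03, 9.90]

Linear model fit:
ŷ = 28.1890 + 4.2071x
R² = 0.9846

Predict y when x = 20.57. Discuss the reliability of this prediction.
ŷ = 114.7290, but this is extrapolation (above the data range [1.03, 9.90]) and may be unreliable.

Prediction calculation:
ŷ = 28.1890 + 4.2071 × 20.57
ŷ = 114.7290

Reliability:
- Data range: x ∈ [1.03, 9.90]
- Prediction point: x = 20.57 is 10.67 units above the observed range → this is EXTRAPOLATION, not interpolation

Why that matters here:
- The standard error of prediction grows with (x − x̄)², and x = 20.57 is far from x̄ = 5.82
- The linear relationship may not hold outside the observed range
- Real relationships often flatten, saturate, or turn nonlinear at extremes

The R² = 0.9846 only validates the fit within [1.03, 9.90]; treat ŷ = 114.7290 with caution.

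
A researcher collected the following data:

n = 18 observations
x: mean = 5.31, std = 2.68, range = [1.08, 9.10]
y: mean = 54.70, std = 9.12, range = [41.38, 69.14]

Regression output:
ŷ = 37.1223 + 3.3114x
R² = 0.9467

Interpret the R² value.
The model explains 94.67% of the variance in y (R² = 0.9467), leaving 5.33% unexplained; the fit is strong.

The coefficient of determination R² is the fraction of the total variation in y that the fitted line accounts for.

Here R² = 0.9467:
- Explained: 94.67% of the variation in y
- Unexplained (residual): 100% − 94.67% = 5.33%
- Rule of thumb (below 0.3 weak; 0.3 to below 0.7 moderate; 0.7 and above strong) → strong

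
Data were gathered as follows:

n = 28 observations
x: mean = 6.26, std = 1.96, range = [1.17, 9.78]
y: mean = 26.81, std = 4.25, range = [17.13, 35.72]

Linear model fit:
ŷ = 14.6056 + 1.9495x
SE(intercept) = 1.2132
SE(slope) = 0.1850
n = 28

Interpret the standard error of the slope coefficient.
SE(slope) = 0.1850 measures the uncertainty in the estimated slope. The coefficient is estimated precisely (SE/|β̂₁| = 9.5%).

SE(β̂₁) = s / √Sxx, where s is the residual standard deviation and Sxx = Σ(x − x̄)². It is the yardstick for how far β̂₁ = 1.9495 could plausibly be from the true slope.

Relative precision:
- SE / |β̂₁| = 0.1850 / 1.9495 = 9.5%
- Rule of thumb (under 20%: precise; 20% to under 50%: moderately precise; 50% or more: imprecise) → precise

Rough 95% range (±2 SE): 1.9495 ± 0.3700 → (1.5795, 2.3195).

What drives SE(β̂₁): wider spread of x values → smaller SE; larger n (here n = 28) → smaller SE; more residual scatter → larger SE.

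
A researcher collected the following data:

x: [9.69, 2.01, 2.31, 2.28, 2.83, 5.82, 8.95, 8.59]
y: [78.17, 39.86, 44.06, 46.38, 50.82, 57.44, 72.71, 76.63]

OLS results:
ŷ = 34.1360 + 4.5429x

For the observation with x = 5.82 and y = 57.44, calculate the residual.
Residual = -3.1357

The residual is the difference between the actual value and the predicted value:

Residual = y - ŷ

Step 1: Calculate predicted value
ŷ = 34.1360 + 4.5429 × 5.82
ŷ = 60.5757

Step 2: Calculate residual
Residual = 57.44 - 60.5757
Residual = -3.1357

Sign check: y < ŷ, so the point is below the line and the fit overestimates here.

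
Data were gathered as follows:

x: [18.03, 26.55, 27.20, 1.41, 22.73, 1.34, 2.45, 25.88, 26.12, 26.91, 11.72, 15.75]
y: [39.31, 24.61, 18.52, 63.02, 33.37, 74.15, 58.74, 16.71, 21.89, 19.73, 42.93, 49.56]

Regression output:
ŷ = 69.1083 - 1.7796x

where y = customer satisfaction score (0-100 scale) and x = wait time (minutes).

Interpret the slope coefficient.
An increase of one minute in wait time is associated with a 1.7796 points decrease in predicted satisfaction score.

The slope coefficient β₁ = -1.7796 represents the marginal effect of wait time on satisfaction score.

Interpretation:
- Wait time up by 1 minute → predicted satisfaction score decreases by 1.7796 points
- This is a linear approximation: the same per-unit change is assumed across the whole observed x range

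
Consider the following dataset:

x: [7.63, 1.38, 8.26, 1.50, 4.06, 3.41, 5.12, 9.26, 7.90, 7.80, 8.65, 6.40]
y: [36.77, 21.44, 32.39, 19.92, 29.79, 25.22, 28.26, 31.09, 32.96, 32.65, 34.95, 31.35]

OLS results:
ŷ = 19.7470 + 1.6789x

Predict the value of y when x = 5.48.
ŷ = 28.9474

To predict y for x = 5.48, substitute into the regression equation:

ŷ = 19.7470 + 1.6789 × 5.48
ŷ = 19.7470 + 9.2004
ŷ = 28.9474

This is the fitted mean response at that x — an individual observation would come with a wider prediction interval.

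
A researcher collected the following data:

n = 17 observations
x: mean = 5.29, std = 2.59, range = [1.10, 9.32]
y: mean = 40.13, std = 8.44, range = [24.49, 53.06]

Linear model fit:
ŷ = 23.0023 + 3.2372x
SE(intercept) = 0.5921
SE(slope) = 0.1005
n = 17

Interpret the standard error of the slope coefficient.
The slope 3.2372 is pinned down to within about ±0.1005 (one SE) by these data — relative uncertainty 3.1%, i.e. precise.

What SE measures:
- The standard error quantifies the sampling variability of the coefficient estimate
- It is the estimated standard deviation of β̂₁ across hypothetical repeated samples of the same size
- Smaller SE → more precise estimate

Relative precision:
- SE / |β̂₁| = 0.1005 / 3.2372 = 3.1%
- Rule of thumb (under 20%: precise; 20% to under 50%: moderately precise; 50% or more: imprecise) → precise

Rough 95% range (±2 SE): 3.2372 ± 0.2010 → (3.0362, 3.4382).

What drives SE(β̂₁): wider spread of x values → smaller SE; larger n (here n = 17) → smaller SE; more residual scatter → larger SE.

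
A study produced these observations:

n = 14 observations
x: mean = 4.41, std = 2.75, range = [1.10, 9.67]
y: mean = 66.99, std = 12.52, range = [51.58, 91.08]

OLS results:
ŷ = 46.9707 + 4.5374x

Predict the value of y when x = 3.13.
ŷ = 61.1728

Plug x = 3.13 into the fitted line:

ŷ = 46.9707 + 4.5374 × 3.13
ŷ = 46.9707 + 14.2021
ŷ = 61.1728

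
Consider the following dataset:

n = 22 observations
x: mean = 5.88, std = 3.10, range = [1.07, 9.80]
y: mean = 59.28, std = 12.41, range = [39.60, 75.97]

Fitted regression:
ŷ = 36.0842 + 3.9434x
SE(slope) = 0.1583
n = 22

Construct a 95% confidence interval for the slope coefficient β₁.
The 95% CI for β₁ is (3.6132, 4.2736)

Confidence interval for the slope:

The 95% CI for β₁ is: β̂₁ ± t*(α/2, n-2) × SE(β̂₁)

Step 1: Find critical t-value
- Confidence level = 0.95
- Degrees of freedom = n - 2 = 22 - 2 = 20
- t*(α/2, 20) = 2.0860

Step 2: Calculate margin of error
Margin = 2.0860 × 0.1583 = 0.3302

Step 3: Construct interval
CI = 3.9434 ± 0.3302
CI = (3.6132, 4.2736)

Interpretation: We are 95% confident that the true slope β₁ lies between 3.6132 and 4.2736.
Since 0 is outside the interval, a two-sided test at α = 0.05 would reject H₀: β₁ = 0.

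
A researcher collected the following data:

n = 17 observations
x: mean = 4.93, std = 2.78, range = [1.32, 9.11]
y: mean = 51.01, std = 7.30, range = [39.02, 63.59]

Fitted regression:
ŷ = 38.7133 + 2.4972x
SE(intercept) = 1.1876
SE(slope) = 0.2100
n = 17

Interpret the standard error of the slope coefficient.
The slope 2.4972 is pinned down to within about ±0.2100 (one SE) by these data — relative uncertainty 8.4%, i.e. precise.

What SE measures:
- The standard error quantifies the sampling variability of the coefficient estimate
- It is the estimated standard deviation of β̂₁ across hypothetical repeated samples of the same size
- Smaller SE → more precise estimate

Relative precision:
- SE / |β̂₁| = 0.2100 / 2.4972 = 8.4%
- Rule of thumb (under 20%: precise; 20% to under 50%: moderately precise; 50% or more: imprecise) → precise

Rough 95% range (±2 SE): 2.4972 ± 0.4200 → (2.0772, 2.9172).

What drives SE(β̂₁): wider spread of x values → smaller SE; more residual scatter → larger SE.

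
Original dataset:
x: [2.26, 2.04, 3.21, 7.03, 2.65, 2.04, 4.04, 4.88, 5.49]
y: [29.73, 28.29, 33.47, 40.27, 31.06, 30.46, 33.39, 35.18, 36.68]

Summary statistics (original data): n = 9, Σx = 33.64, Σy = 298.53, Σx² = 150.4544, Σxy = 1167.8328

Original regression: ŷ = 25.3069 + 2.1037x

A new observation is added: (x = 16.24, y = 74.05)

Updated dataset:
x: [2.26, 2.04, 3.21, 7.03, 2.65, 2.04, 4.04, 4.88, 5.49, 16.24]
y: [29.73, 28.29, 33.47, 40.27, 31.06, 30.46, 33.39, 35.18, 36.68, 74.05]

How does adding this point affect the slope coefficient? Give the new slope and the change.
New slope β₁ = 3.0956 versus 2.1037 before: a change of +0.9919 (+47.2%).

The new point has HIGH LEVERAGE: x = 16.24 is far from the original mean x̄ = 33.64/9 ≈ 3.74 (original range [2.04, 7.03]).

Step 1: Update the sums with the new point (n goes from 9 to 10)
Σx  = 33.64 + 16.24 = 49.88
Σy  = 298.53 + 74.05 = 372.58
Σx² = 150.4544 + 16.24² = 150.4544 + 263.7376 = 414.1920
Σxy = 1167.8328 + 16.24×74.05 = 1167.8328 + 1202.5720 = 2370.4048

Step 2: Recompute the slope with b₁ = (nΣxy − ΣxΣy) / (nΣx² − (Σx)²)
Numerator   = 10×2370.4048 − 49.88×372.58 = 23704.0480 − 18584.2904 = 5119.7576
Denominator = 10×414.1920 − 49.88² = 4141.9200 − 2488.0144 = 1653.9056
b₁(new) = 5119.7576 / 1653.9056 = 3.0956

(Same formula on the original sums: (9×1167.8328 − 33.64×298.53) / (9×150.4544 − 33.64²) = 467.9460 / 222.4400 = 2.1037, matching the given fit.)

Step 3: Change in slope
Δβ₁ = 3.0956 − 2.1037 = +0.9919
Relative change = +0.9919 / 2.1037 × 100% = +47.2%
→ the slope increases when the point is added.

Because the point sits above the extension of the original line at a high-leverage x, it tilts the fit up.
In practice: examine leverage (hᵢ) and Cook's distance rather than deleting it automatically; investigate whether it comes from the same population as the rest of the sample.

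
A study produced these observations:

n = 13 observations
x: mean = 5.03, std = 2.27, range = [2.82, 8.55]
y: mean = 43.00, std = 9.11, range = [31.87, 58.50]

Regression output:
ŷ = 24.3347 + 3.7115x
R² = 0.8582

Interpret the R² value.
The model explains 85.82% of the variance in y (R² = 0.8582), leaving 14.18% unexplained; the fit is strong.

The coefficient of determination R² is the fraction of the total variation in y that the fitted line accounts for.

Here R² = 0.8582:
- Explained: 85.82% of the variation in y
- Unexplained (residual): 100% − 85.82% = 14.18%
- Rule of thumb (below 0.3 weak; 0.3 to below 0.7 moderate; 0.7 and above strong) → strong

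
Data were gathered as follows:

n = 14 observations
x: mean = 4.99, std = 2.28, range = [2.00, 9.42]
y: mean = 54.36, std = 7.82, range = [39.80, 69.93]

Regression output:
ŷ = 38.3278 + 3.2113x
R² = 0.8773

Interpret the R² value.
The model explains 87.73% of the variance in y (R² = 0.8773), leaving 12.27% unexplained; the fit is strong.

The coefficient of determination R² is the fraction of the total variation in y that the fitted line accounts for.

Here R² = 0.8773:
- Explained: 87.73% of the variation in y
- Unexplained (residual): 100% − 87.73% = 12.27%
- Rule of thumb (below 0.3 weak; 0.3 to below 0.7 moderate; 0.7 and above strong) → strong

Calculation: R² = 1 − (SS_res / SS_tot), where SS_res is the sum of squared residuals and SS_tot the total sum of squares.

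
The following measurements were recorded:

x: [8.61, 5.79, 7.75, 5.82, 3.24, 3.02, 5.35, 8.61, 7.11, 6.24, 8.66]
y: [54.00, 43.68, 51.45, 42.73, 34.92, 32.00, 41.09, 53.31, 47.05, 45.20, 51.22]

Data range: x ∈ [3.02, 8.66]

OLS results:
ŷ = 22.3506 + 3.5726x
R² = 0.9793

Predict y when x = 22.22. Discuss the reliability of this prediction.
The equation gives ŷ = 101.7338; however x = 22.22 is 13.56 units above the observed range, so this extrapolated value should not be trusted.

Prediction calculation:
ŷ = 22.3506 + 3.5726 × 22.22
ŷ = 101.7338

Reliability:
- Data range: x ∈ [3.02, 8.66]
- Prediction point: x = 22.22 is 13.56 units above the observed range → this is EXTRAPOLATION, not interpolation

Why that matters here:
- Real relationships often flatten, saturate, or turn nonlinear at extremes
- The linear relationship may not hold outside the observed range

A defensible statement: 'if the linear trend continued to x = 22.22, y would be about 101.7338' — the premise is untested.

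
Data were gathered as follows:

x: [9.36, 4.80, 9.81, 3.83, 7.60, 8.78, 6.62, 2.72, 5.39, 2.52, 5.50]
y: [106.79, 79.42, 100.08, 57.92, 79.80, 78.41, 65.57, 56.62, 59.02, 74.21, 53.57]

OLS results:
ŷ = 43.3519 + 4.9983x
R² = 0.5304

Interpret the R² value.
About 53.04% of the variability in y is accounted for by the regression on x (R² = 0.5304) — a moderate linear fit.

The coefficient of determination R² is the fraction of the total variation in y that the fitted line accounts for.

Here R² = 0.5304:
- Explained: 53.04% of the variation in y
- Unexplained (residual): 100% − 53.04% = 46.96%
- Rule of thumb (below 0.3 weak; 0.3 to below 0.7 moderate; 0.7 and above strong) → moderate

Equivalently, for simple linear regression R² = r², so |r| = √0.5304 ≈ 0.7283.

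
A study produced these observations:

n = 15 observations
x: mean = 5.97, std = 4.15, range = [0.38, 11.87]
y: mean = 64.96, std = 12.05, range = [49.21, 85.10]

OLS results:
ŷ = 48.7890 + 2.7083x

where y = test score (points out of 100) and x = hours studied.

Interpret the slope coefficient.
On average, test score is about 2.7083 points higher for every extra hour of study time.

The slope β₁ = 2.7083 gives the rate at which the fitted test score changes with study time.

Interpretation:
- Study time up by 1 hour → predicted test score increases by 2.7083 points
- This is a linear approximation: the same per-unit change is assumed across the whole observed x range

(β₀ = 48.7890 is the fitted value at x = 0 and is not part of the slope interpretation.)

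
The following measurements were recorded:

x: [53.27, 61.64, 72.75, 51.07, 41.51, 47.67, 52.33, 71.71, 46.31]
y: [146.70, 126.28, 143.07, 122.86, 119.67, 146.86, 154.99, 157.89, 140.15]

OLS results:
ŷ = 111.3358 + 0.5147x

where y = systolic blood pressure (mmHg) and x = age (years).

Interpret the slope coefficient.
On average, blood pressure is about 0.5147 mmHg higher for every extra year of age.

β₁ = 0.5147 is the change in predicted blood pressure (mmHg) per additional year of age.

Interpretation:
- Age up by 1 year → predicted blood pressure increases by 0.5147 mmHg
- This is a linear approximation: the same per-unit change is assumed across the whole observed x range
- The slope describes association in these data, not necessarily a causal effect

The intercept β₀ = 111.3358 is the predicted blood pressure when age = 0; since the smallest observed x is 41.51, this is an extrapolation and mainly anchors the line.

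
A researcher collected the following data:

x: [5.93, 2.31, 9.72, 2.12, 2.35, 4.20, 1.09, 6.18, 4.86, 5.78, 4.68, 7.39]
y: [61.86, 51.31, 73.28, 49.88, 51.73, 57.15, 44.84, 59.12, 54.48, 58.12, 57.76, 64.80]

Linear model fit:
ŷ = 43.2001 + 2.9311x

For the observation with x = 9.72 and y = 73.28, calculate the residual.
Residual = 1.5896

The residual is the difference between the actual value and the predicted value:

Residual = y - ŷ

Step 1: Calculate predicted value
ŷ = 43.2001 + 2.9311 × 9.72
ŷ = 71.6904

Step 2: Calculate residual
Residual = 73.28 - 71.6904
Residual = 1.5896

Interpretation: the model underestimates the actual value by 1.5896 at this point (positive residual → observation lies above the fitted line).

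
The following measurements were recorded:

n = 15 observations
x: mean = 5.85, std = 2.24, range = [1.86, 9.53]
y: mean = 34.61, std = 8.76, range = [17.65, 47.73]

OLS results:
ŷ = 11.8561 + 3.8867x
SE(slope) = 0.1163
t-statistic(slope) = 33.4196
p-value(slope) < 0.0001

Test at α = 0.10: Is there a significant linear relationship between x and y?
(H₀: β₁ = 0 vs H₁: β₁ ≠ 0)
p-value < 0.0001 < α = 0.10, so we reject H₀. The relationship is significant.

Hypothesis test for the slope coefficient:

H₀: β₁ = 0 (no linear relationship)
H₁: β₁ ≠ 0 (linear relationship exists)

Test statistic: t = β̂₁ / SE(β̂₁) = 3.8867 / 0.1163 = 33.4196

With df = 13, the two-sided p-value for |t| = 33.4196 is <0.0001.

Decision rule: reject H₀ if p-value < α.
p-value < 0.0001 < α = 0.10 → reject H₀.

At α = 0.10 the data do provide convincing evidence of a nonzero slope.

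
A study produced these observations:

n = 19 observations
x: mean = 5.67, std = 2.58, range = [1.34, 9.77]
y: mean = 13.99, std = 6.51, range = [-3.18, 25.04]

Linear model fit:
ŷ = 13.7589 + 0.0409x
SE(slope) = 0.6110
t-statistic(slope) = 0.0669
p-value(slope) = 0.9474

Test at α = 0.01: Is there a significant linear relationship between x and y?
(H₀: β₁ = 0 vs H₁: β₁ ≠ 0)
Since p-value = 0.9474 ≥ α = 0.01, fail to reject H₀ — the slope is not significantly different from 0.

Hypothesis test for the slope coefficient:

H₀: β₁ = 0 (no linear relationship)
H₁: β₁ ≠ 0 (linear relationship exists)

Test statistic: t = β̂₁ / SE(β̂₁) = 0.0409 / 0.6110 = 0.0669

With df = 17, the two-sided p-value for |t| = 0.0669 is 0.9474.

Decision rule: reject H₀ if p-value < α.
p-value = 0.9474 ≥ α = 0.01 → fail to reject H₀.

There is not sufficient evidence at the 1% significance level to conclude that a linear relationship exists between x and y.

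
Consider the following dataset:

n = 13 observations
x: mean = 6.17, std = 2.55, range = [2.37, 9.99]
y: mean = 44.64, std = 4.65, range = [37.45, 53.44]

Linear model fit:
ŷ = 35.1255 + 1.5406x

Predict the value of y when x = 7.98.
ŷ = 47.4195

x = 7.98 lies inside the observed range [2.37, 9.99], so the fitted equation applies directly:

ŷ = 35.1255 + 1.5406 × 7.98
ŷ = 35.1255 + 12.2940
ŷ = 47.4195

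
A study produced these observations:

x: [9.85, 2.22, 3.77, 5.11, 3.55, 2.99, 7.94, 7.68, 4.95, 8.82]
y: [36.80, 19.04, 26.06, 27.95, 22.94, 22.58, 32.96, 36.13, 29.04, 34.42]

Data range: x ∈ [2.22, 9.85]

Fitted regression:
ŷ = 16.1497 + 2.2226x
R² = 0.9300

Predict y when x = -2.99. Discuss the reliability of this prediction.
The equation gives ŷ = 9.5041; however x = -2.99 is 5.21 units below the observed range, so this extrapolated value should not be trusted.

Prediction calculation:
ŷ = 16.1497 + 2.2226 × (-2.99)
ŷ = 9.5041

Reliability:
- Data range: x ∈ [2.22, 9.85]
- Prediction point: x = -2.99 is 5.21 units below the observed range → this is EXTRAPOLATION, not interpolation

Why that matters here:
- Real relationships often flatten, saturate, or turn nonlinear at extremes
- There are no observations near this x to validate the fitted line there
- The standard error of prediction grows with (x − x̄)², and x = -2.99 is far from x̄ = 5.69

The R² = 0.9300 only validates the fit within [2.22, 9.85]; treat ŷ = 9.5041 with caution.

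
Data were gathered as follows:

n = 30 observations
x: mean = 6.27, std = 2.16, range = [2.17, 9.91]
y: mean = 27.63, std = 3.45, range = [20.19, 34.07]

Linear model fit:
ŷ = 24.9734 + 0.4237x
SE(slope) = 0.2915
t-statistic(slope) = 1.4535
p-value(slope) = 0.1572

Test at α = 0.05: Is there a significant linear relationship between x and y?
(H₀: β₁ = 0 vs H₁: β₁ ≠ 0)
Since p-value = 0.1572 ≥ α = 0.05, fail to reject H₀ — the slope is not significantly different from 0.

Hypothesis test for the slope coefficient:

H₀: β₁ = 0 (no linear relationship)
H₁: β₁ ≠ 0 (linear relationship exists)

Test statistic: t = β̂₁ / SE(β̂₁) = 0.4237 / 0.2915 = 1.4535

With df = 28, the two-sided p-value for |t| = 1.4535 is 0.1572.

Decision rule: reject H₀ if p-value < α.
p-value = 0.1572 ≥ α = 0.05 → fail to reject H₀.

Conclusion: the linear association between x and y is not significant at the 5% level.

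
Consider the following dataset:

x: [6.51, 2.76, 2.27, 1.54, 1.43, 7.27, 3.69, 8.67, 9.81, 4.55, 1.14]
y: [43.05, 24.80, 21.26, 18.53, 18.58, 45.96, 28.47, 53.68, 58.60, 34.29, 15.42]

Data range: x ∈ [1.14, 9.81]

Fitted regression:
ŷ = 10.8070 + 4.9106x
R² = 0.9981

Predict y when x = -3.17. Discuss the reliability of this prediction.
The equation gives ŷ = -4.7596; however x = -3.17 is 4.31 units below the observed range, so this extrapolated value should not be trusted.

Prediction calculation:
ŷ = 10.8070 + 4.9106 × (-3.17)
ŷ = -4.7596

Reliability:
- Data range: x ∈ [1.14, 9.81]
- Prediction point: x = -3.17 is 4.31 units below the observed range → this is EXTRAPOLATION, not interpolation

Why that matters here:
- R² describes fit only over the sampled x values; it says nothing about behaviour beyond them
- Real relationships often flatten, saturate, or turn nonlinear at extremes

Report the number if required, but flag clearly that it is an extrapolation.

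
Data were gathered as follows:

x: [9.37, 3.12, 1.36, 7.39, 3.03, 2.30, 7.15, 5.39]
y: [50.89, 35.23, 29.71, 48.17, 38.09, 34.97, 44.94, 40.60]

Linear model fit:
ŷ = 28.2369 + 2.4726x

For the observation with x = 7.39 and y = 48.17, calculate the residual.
Residual = 1.6606

The residual is the difference between the actual value and the predicted value:

Residual = y - ŷ

Step 1: Calculate predicted value
ŷ = 28.2369 + 2.4726 × 7.39
ŷ = 46.5094

Step 2: Calculate residual
Residual = 48.17 - 46.5094
Residual = 1.6606

Interpretation: the model underestimates the actual value by 1.6606 at this point (positive residual → observation lies above the fitted line).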